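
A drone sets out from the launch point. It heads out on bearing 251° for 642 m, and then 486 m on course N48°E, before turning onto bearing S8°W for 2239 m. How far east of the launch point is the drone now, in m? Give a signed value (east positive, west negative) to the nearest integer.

Leg 1 (251°, 642 m): east 642 sin 251° = -607.02, north 642 cos 251° = -209.01
Leg 2 (N48°E, 486 m): east 486 sin 48° = 361.17, north 486 cos 48° = 325.20
Leg 3 (S8°W, 2239 m): east 2239 sin 188° = -311.61, north 2239 cos 188° = -2217.21
Net east component: -557.46 m.

-557 m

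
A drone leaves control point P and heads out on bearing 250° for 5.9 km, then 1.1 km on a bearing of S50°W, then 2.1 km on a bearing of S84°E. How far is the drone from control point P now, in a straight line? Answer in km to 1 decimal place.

Leg 1 (250°, 5.9 km): east 5.9 sin 250° = -5.54, north 5.9 cos 250° = -2.02
Leg 2 (S50°W, 1.1 km): east 1.1 sin 230° = -0.84, north 1.1 cos 230° = -0.71
Leg 3 (S84°E, 2.1 km): east 2.1 sin 96° = 2.09, north 2.1 cos 96° = -0.22
Net: -4.30 east, -2.94 north. Distance = √((-4.30)² + (-2.94)²) = 5.210 km.

5.2 km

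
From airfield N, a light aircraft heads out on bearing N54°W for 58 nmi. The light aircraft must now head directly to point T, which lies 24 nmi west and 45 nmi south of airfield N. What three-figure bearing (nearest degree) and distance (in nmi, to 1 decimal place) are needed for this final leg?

Leg 1 (N54°W, 58 nmi): east 58 sin 306° = -46.92, north 58 cos 306° = 34.09
Current position: (-46.92, 34.09). Target: (-24, -45). Remaining: Δeast = 22.92, Δnorth = -79.09.
Bearing = atan2(22.92, -79.09) mod 360° = 163.84°; distance = √((22.92)² + (-79.09)²) = 82.346 nmi.

164°, 82.3 nmi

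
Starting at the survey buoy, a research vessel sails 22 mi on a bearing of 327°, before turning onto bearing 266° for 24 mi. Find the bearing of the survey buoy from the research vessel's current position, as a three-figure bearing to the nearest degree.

115°

Leg 1 (327°, 22 mi): east 22 sin 327° = -11.98, north 22 cos 327° = 18.45
Leg 2 (266°, 24 mi): east 24 sin 266° = -23.94, north 24 cos 266° = -1.67
Net displacement: -35.92 east, 16.78 north. Direction back to start is (35.92, -16.78): bearing = atan2(35.92, -16.78) mod 360° = 115.03° ≈ 115°.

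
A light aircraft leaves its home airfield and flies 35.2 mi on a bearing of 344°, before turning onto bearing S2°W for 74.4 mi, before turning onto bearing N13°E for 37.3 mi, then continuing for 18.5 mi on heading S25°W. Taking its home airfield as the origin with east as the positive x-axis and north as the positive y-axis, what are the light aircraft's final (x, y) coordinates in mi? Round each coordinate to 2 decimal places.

Leg 1 (344°, 35.2 mi): east 35.2 sin 344° = -9.70, north 35.2 cos 344° = 33.84
Leg 2 (S2°W, 74.4 mi): east 74.4 sin 182° = -2.60, north 74.4 cos 182° = -74.35
Leg 3 (N13°E, 37.3 mi): east 37.3 sin 13° = 8.39, north 37.3 cos 13° = 36.34
Leg 4 (S25°W, 18.5 mi): east 18.5 sin 205° = -7.82, north 18.5 cos 205° = -16.77
Summing: -11.73 mi east, -20.94 mi north → (-11.73, -20.94).

(-11.73, -20.94)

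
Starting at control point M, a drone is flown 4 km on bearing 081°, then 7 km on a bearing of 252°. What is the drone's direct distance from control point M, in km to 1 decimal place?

Leg 1 (081°, 4 km): east 4 sin 81° = 3.95, north 4 cos 81° = 0.63
Leg 2 (252°, 7 km): east 7 sin 252° = -6.66, north 7 cos 252° = -2.16
Net: -2.71 east, -1.54 north. Distance = √((-2.71)² + (-1.54)²) = 3.113 km.

3.1 km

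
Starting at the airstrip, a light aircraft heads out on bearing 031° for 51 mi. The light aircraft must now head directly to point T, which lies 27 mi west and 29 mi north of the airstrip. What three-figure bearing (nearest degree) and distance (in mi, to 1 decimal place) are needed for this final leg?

255°, 55.3 mi

Leg 1 (031°, 51 mi): east 51 sin 31° = 26.27, north 51 cos 31° = 43.72
Current position: (26.27, 43.72). Target: (-27, 29). Remaining: Δeast = -53.27, Δnorth = -14.72.
Bearing = atan2(-53.27, -14.72) mod 360° = 254.56°; distance = √((-53.27)² + (-14.72)²) = 55.262 mi.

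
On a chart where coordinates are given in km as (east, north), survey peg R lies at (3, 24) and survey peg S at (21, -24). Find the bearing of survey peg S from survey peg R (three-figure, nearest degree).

159°

Δeast = 21 − 3 = 18.00; Δnorth = -24 − 24 = -48.00.
Bearing = atan2(Δeast, Δnorth) mod 360° = 159.44° ≈ 159°.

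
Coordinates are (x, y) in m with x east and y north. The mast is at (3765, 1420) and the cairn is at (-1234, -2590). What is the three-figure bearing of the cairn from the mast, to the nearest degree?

Δeast = -1234 − 3765 = -4999.00; Δnorth = -2590 − 1420 = -4010.00.
Bearing = atan2(Δeast, Δnorth) mod 360° = 231.26° ≈ 231°.

231°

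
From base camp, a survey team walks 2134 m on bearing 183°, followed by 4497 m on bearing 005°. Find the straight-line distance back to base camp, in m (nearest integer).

Leg 1 (183°, 2134 m): east 2134 sin 183° = -111.68, north 2134 cos 183° = -2131.08
Leg 2 (005°, 4497 m): east 4497 sin 5° = 391.94, north 4497 cos 5° = 4479.89
Net: 280.25 east, 2348.81 north. Distance = √((280.25)² + (2348.81)²) = 2365.473 m.

2365 m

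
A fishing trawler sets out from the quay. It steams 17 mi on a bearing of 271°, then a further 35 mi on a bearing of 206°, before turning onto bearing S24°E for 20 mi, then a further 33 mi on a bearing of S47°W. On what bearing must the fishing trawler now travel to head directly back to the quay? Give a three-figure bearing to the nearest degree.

Leg 1 (271°, 17 mi): east 17 sin 271° = -17.00, north 17 cos 271° = 0.30
Leg 2 (206°, 35 mi): east 35 sin 206° = -15.34, north 35 cos 206° = -31.46
Leg 3 (S24°E, 20 mi): east 20 sin 156° = 8.13, north 20 cos 156° = -18.27
Leg 4 (S47°W, 33 mi): east 33 sin 227° = -24.13, north 33 cos 227° = -22.51
Net displacement: -48.34 east, -71.94 north. Direction back to start is (48.34, 71.94): bearing = atan2(48.34, 71.94) mod 360° = 33.90° ≈ 034°.

034°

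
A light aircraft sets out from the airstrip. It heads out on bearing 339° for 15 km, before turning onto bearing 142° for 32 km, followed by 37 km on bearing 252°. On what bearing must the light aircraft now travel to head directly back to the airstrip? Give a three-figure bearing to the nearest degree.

043°

Leg 1 (339°, 15 km): east 15 sin 339° = -5.38, north 15 cos 339° = 14.00
Leg 2 (142°, 32 km): east 32 sin 142° = 19.70, north 32 cos 142° = -25.22
Leg 3 (252°, 37 km): east 37 sin 252° = -35.19, north 37 cos 252° = -11.43
Net displacement: -20.86 east, -22.65 north. Direction back to start is (20.86, 22.65): bearing = atan2(20.86, 22.65) mod 360° = 42.65° ≈ 043°.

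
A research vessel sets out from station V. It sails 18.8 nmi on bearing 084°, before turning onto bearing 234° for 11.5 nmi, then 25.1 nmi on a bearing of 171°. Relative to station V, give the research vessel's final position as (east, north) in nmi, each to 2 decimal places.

(13.32, -29.59)

Leg 1 (084°, 18.8 nmi): east 18.8 sin 84° = 18.70, north 18.8 cos 84° = 1.97
Leg 2 (234°, 11.5 nmi): east 11.5 sin 234° = -9.30, north 11.5 cos 234° = -6.76
Leg 3 (171°, 25.1 nmi): east 25.1 sin 171° = 3.93, north 25.1 cos 171° = -24.79
Summing: 13.32 nmi east, -29.59 nmi north → (13.32, -29.59).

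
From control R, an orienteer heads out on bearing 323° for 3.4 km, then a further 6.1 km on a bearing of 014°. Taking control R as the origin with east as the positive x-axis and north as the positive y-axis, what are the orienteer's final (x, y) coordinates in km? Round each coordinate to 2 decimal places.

(-0.57, 8.63)

Leg 1 (323°, 3.4 km): east 3.4 sin 323° = -2.05, north 3.4 cos 323° = 2.72
Leg 2 (014°, 6.1 km): east 6.1 sin 14° = 1.48, north 6.1 cos 14° = 5.92
Summing: -0.57 km east, 8.63 km north → (-0.57, 8.63).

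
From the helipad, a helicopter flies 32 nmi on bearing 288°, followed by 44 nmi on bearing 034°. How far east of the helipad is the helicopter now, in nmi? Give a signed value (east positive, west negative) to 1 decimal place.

Leg 1 (288°, 32 nmi): east 32 sin 288° = -30.43, north 32 cos 288° = 9.89
Leg 2 (034°, 44 nmi): east 44 sin 34° = 24.60, north 44 cos 34° = 36.48
Net east component: -5.83 nmi.

-5.8 nmi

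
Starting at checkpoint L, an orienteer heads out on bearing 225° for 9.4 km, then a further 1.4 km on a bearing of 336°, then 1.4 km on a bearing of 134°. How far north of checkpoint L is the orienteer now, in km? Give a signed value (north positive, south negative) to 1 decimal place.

Leg 1 (225°, 9.4 km): east 9.4 sin 225° = -6.65, north 9.4 cos 225° = -6.65
Leg 2 (336°, 1.4 km): east 1.4 sin 336° = -0.57, north 1.4 cos 336° = 1.28
Leg 3 (134°, 1.4 km): east 1.4 sin 134° = 1.01, north 1.4 cos 134° = -0.97
Net north component: -6.34 km.

-6.3 km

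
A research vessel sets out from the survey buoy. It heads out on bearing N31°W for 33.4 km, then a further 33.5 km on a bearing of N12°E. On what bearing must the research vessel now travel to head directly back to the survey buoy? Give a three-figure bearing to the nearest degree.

Leg 1 (N31°W, 33.4 km): east 33.4 sin 329° = -17.20, north 33.4 cos 329° = 28.63
Leg 2 (N12°E, 33.5 km): east 33.5 sin 12° = 6.97, north 33.5 cos 12° = 32.77
Net displacement: -10.24 east, 61.40 north. Direction back to start is (10.24, -61.40): bearing = atan2(10.24, -61.40) mod 360° = 170.53° ≈ 171°.

171°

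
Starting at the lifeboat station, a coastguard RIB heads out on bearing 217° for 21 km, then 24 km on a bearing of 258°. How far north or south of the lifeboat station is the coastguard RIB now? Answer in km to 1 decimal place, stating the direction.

Leg 1 (217°, 21 km): east 21 sin 217° = -12.64, north 21 cos 217° = -16.77
Leg 2 (258°, 24 km): east 24 sin 258° = -23.48, north 24 cos 258° = -4.99
Net north component: -21.76 km.

21.8 km south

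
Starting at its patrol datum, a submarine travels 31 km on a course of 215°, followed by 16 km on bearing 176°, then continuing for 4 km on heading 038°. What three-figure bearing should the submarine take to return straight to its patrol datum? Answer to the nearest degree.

020°

Leg 1 (215°, 31 km): east 31 sin 215° = -17.78, north 31 cos 215° = -25.39
Leg 2 (176°, 16 km): east 16 sin 176° = 1.12, north 16 cos 176° = -15.96
Leg 3 (038°, 4 km): east 4 sin 38° = 2.46, north 4 cos 38° = 3.15
Net displacement: -14.20 east, -38.20 north. Direction back to start is (14.20, 38.20): bearing = atan2(14.20, 38.20) mod 360° = 20.39° ≈ 020°.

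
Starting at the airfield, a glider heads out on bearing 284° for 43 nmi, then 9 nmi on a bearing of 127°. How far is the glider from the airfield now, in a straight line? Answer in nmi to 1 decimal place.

Leg 1 (284°, 43 nmi): east 43 sin 284° = -41.72, north 43 cos 284° = 10.40
Leg 2 (127°, 9 nmi): east 9 sin 127° = 7.19, north 9 cos 127° = -5.42
Net: -34.53 east, 4.99 north. Distance = √((-34.53)² + (4.99)²) = 34.893 nmi.

34.9 nmi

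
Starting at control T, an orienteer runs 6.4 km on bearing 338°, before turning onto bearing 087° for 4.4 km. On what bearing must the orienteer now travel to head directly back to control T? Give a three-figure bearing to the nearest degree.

198°

Leg 1 (338°, 6.4 km): east 6.4 sin 338° = -2.40, north 6.4 cos 338° = 5.93
Leg 2 (087°, 4.4 km): east 4.4 sin 87° = 4.39, north 4.4 cos 87° = 0.23
Net displacement: 2.00 east, 6.16 north. Direction back to start is (-2.00, -6.16): bearing = atan2(-2.00, -6.16) mod 360° = 197.95° ≈ 198°.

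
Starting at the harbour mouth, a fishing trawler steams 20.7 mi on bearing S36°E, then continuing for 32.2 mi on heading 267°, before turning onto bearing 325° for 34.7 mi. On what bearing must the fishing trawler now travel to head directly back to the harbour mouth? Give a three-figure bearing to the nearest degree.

Leg 1 (S36°E, 20.7 mi): east 20.7 sin 144° = 12.17, north 20.7 cos 144° = -16.75
Leg 2 (267°, 32.2 mi): east 32.2 sin 267° = -32.16, north 32.2 cos 267° = -1.69
Leg 3 (325°, 34.7 mi): east 34.7 sin 325° = -19.90, north 34.7 cos 325° = 28.42
Net displacement: -39.89 east, 9.99 north. Direction back to start is (39.89, -9.99): bearing = atan2(39.89, -9.99) mod 360° = 104.06° ≈ 104°.

104°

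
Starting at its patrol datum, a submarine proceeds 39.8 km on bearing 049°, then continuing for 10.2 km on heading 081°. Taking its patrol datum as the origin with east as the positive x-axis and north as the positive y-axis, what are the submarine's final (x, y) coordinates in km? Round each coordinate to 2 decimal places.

(40.11, 27.71)

Leg 1 (049°, 39.8 km): east 39.8 sin 49° = 30.04, north 39.8 cos 49° = 26.11
Leg 2 (081°, 10.2 km): east 10.2 sin 81° = 10.07, north 10.2 cos 81° = 1.60
Summing: 40.11 km east, 27.71 km north → (40.11, 27.71).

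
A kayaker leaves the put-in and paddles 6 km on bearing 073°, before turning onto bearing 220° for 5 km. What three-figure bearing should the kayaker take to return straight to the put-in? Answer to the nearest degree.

309°

Leg 1 (073°, 6 km): east 6 sin 73° = 5.74, north 6 cos 73° = 1.75
Leg 2 (220°, 5 km): east 5 sin 220° = -3.21, north 5 cos 220° = -3.83
Net displacement: 2.52 east, -2.08 north. Direction back to start is (-2.52, 2.08): bearing = atan2(-2.52, 2.08) mod 360° = 309.44° ≈ 309°.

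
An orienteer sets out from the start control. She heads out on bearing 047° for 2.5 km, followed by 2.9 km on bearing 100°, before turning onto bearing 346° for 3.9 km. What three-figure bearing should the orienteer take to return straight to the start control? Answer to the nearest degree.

Leg 1 (047°, 2.5 km): east 2.5 sin 47° = 1.83, north 2.5 cos 47° = 1.70
Leg 2 (100°, 2.9 km): east 2.9 sin 100° = 2.86, north 2.9 cos 100° = -0.50
Leg 3 (346°, 3.9 km): east 3.9 sin 346° = -0.94, north 3.9 cos 346° = 3.78
Net displacement: 3.74 east, 4.99 north. Direction back to start is (-3.74, -4.99): bearing = atan2(-3.74, -4.99) mod 360° = 216.88° ≈ 217°.

217°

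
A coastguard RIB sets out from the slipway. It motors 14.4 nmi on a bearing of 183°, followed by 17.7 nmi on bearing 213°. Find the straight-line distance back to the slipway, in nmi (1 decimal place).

Leg 1 (183°, 14.4 nmi): east 14.4 sin 183° = -0.75, north 14.4 cos 183° = -14.38
Leg 2 (213°, 17.7 nmi): east 17.7 sin 213° = -9.64, north 17.7 cos 213° = -14.84
Net: -10.39 east, -29.22 north. Distance = √((-10.39)² + (-29.22)²) = 31.018 nmi.

31.0 nmi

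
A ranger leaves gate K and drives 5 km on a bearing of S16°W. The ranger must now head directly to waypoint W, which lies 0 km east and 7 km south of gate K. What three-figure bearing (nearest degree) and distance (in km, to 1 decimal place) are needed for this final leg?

Leg 1 (S16°W, 5 km): east 5 sin 196° = -1.38, north 5 cos 196° = -4.81
Current position: (-1.38, -4.81). Target: (0, -7). Remaining: Δeast = 1.38, Δnorth = -2.19.
Bearing = atan2(1.38, -2.19) mod 360° = 147.86°; distance = √((1.38)² + (-2.19)²) = 2.591 km.

148°, 2.6 km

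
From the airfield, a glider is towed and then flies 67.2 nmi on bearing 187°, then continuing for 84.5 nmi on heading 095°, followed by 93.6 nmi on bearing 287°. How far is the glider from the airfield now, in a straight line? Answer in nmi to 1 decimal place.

48.6 nmi

Leg 1 (187°, 67.2 nmi): east 67.2 sin 187° = -8.19, north 67.2 cos 187° = -66.70
Leg 2 (095°, 84.5 nmi): east 84.5 sin 95° = 84.18, north 84.5 cos 95° = -7.36
Leg 3 (287°, 93.6 nmi): east 93.6 sin 287° = -89.51, north 93.6 cos 287° = 27.37
Net: -13.52 east, -46.70 north. Distance = √((-13.52)² + (-46.70)²) = 48.616 nmi.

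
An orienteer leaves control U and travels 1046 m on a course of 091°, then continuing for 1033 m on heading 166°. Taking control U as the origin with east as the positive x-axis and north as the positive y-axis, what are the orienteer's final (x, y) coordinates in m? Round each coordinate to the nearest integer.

Leg 1 (091°, 1046 m): east 1046 sin 91° = 1045.84, north 1046 cos 91° = -18.26
Leg 2 (166°, 1033 m): east 1033 sin 166° = 249.91, north 1033 cos 166° = -1002.32
Summing: 1295.75 m east, -1020.57 m north → (1296, -1021).

(1296, -1021)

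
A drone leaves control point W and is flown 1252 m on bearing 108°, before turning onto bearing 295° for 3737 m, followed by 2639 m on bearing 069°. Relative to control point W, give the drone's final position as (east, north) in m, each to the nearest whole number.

(268, 2138)

Leg 1 (108°, 1252 m): east 1252 sin 108° = 1190.72, north 1252 cos 108° = -386.89
Leg 2 (295°, 3737 m): east 3737 sin 295° = -3386.87, north 3737 cos 295° = 1579.32
Leg 3 (069°, 2639 m): east 2639 sin 69° = 2463.72, north 2639 cos 69° = 945.73
Summing: 267.57 m east, 2138.17 m north → (268, 2138).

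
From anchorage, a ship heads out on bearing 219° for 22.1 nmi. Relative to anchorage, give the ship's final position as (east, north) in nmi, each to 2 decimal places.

(-13.91, -17.17)

Leg 1 (219°, 22.1 nmi): east 22.1 sin 219° = -13.91, north 22.1 cos 219° = -17.17
Summing: -13.91 nmi east, -17.17 nmi north → (-13.91, -17.17).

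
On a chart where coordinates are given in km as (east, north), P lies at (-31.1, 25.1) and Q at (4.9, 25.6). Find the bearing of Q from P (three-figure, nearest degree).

Δeast = 4.9 − -31.1 = 36.00; Δnorth = 25.6 − 25.1 = 0.50.
Bearing = atan2(Δeast, Δnorth) mod 360° = 89.20° ≈ 089°.

089°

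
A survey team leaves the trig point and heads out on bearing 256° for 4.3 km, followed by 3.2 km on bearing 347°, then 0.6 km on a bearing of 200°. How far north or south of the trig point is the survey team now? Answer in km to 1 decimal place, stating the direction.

Leg 1 (256°, 4.3 km): east 4.3 sin 256° = -4.17, north 4.3 cos 256° = -1.04
Leg 2 (347°, 3.2 km): east 3.2 sin 347° = -0.72, north 3.2 cos 347° = 3.12
Leg 3 (200°, 0.6 km): east 0.6 sin 200° = -0.21, north 0.6 cos 200° = -0.56
Net north component: 1.51 km.

1.5 km north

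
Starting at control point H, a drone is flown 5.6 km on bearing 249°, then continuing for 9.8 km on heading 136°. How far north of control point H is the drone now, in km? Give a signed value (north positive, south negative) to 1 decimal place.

-9.1 km

Leg 1 (249°, 5.6 km): east 5.6 sin 249° = -5.23, north 5.6 cos 249° = -2.01
Leg 2 (136°, 9.8 km): east 9.8 sin 136° = 6.81, north 9.8 cos 136° = -7.05
Net north component: -9.06 km.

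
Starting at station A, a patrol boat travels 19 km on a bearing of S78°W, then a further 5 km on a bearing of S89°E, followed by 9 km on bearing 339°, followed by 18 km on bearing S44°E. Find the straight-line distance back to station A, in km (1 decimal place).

Leg 1 (S78°W, 19 km): east 19 sin 258° = -18.58, north 19 cos 258° = -3.95
Leg 2 (S89°E, 5 km): east 5 sin 91° = 5.00, north 5 cos 91° = -0.09
Leg 3 (339°, 9 km): east 9 sin 339° = -3.23, north 9 cos 339° = 8.40
Leg 4 (S44°E, 18 km): east 18 sin 136° = 12.50, north 18 cos 136° = -12.95
Net: -4.31 east, -8.58 north. Distance = √((-4.31)² + (-8.58)²) = 9.603 km.

9.6 km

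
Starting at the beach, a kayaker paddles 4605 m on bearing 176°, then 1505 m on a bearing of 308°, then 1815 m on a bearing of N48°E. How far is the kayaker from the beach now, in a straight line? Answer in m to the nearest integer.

2500 m

Leg 1 (176°, 4605 m): east 4605 sin 176° = 321.23, north 4605 cos 176° = -4593.78
Leg 2 (308°, 1505 m): east 1505 sin 308° = -1185.96, north 1505 cos 308° = 926.57
Leg 3 (N48°E, 1815 m): east 1815 sin 48° = 1348.81, north 1815 cos 48° = 1214.47
Net: 484.08 east, -2452.74 north. Distance = √((484.08)² + (-2452.74)²) = 2500.053 m.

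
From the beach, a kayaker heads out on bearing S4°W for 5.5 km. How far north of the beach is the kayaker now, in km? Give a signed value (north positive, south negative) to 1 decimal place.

Leg 1 (S4°W, 5.5 km): east 5.5 sin 184° = -0.38, north 5.5 cos 184° = -5.49
Net north component: -5.49 km.

-5.5 km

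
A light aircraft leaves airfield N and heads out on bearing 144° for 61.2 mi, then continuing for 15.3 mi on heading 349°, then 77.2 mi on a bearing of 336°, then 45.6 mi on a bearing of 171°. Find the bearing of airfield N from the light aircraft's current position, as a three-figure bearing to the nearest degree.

Leg 1 (144°, 61.2 mi): east 61.2 sin 144° = 35.97, north 61.2 cos 144° = -49.51
Leg 2 (349°, 15.3 mi): east 15.3 sin 349° = -2.92, north 15.3 cos 349° = 15.02
Leg 3 (336°, 77.2 mi): east 77.2 sin 336° = -31.40, north 77.2 cos 336° = 70.53
Leg 4 (171°, 45.6 mi): east 45.6 sin 171° = 7.13, north 45.6 cos 171° = -45.04
Net displacement: 8.79 east, -9.01 north. Direction back to start is (-8.79, 9.01): bearing = atan2(-8.79, 9.01) mod 360° = 315.71° ≈ 316°.

316°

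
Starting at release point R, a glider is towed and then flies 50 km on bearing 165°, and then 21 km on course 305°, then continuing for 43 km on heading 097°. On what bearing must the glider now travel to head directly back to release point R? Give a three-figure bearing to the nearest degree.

317°

Leg 1 (165°, 50 km): east 50 sin 165° = 12.94, north 50 cos 165° = -48.30
Leg 2 (305°, 21 km): east 21 sin 305° = -17.20, north 21 cos 305° = 12.05
Leg 3 (097°, 43 km): east 43 sin 97° = 42.68, north 43 cos 97° = -5.24
Net displacement: 38.42 east, -41.49 north. Direction back to start is (-38.42, 41.49): bearing = atan2(-38.42, 41.49) mod 360° = 317.20° ≈ 317°.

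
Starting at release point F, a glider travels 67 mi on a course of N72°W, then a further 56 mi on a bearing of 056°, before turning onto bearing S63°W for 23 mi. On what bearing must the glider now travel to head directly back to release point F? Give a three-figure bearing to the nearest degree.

Leg 1 (N72°W, 67 mi): east 67 sin 288° = -63.72, north 67 cos 288° = 20.70
Leg 2 (056°, 56 mi): east 56 sin 56° = 46.43, north 56 cos 56° = 31.31
Leg 3 (S63°W, 23 mi): east 23 sin 243° = -20.49, north 23 cos 243° = -10.44
Net displacement: -37.79 east, 41.58 north. Direction back to start is (37.79, -41.58): bearing = atan2(37.79, -41.58) mod 360° = 137.73° ≈ 138°.

138°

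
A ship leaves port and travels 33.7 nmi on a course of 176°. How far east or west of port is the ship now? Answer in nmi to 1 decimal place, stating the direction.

2.4 nmi east

Leg 1 (176°, 33.7 nmi): east 33.7 sin 176° = 2.35, north 33.7 cos 176° = -33.62
Net east component: 2.35 nmi.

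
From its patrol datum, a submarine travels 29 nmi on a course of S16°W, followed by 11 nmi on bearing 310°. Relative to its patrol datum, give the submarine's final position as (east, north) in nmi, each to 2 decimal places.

Leg 1 (S16°W, 29 nmi): east 29 sin 196° = -7.99, north 29 cos 196° = -27.88
Leg 2 (310°, 11 nmi): east 11 sin 310° = -8.43, north 11 cos 310° = 7.07
Summing: -16.42 nmi east, -20.81 nmi north → (-16.42, -20.81).

(-16.42, -20.81)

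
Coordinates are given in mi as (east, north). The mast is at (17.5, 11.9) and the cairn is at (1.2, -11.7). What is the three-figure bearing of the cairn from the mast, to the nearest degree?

215°

Δeast = 1.2 − 17.5 = -16.30; Δnorth = -11.7 − 11.9 = -23.60.
Bearing = atan2(Δeast, Δnorth) mod 360° = 214.63° ≈ 215°.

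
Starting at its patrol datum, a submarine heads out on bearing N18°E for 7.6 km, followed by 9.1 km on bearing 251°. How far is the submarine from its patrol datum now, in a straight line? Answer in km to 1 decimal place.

7.6 km

Leg 1 (N18°E, 7.6 km): east 7.6 sin 18° = 2.35, north 7.6 cos 18° = 7.23
Leg 2 (251°, 9.1 km): east 9.1 sin 251° = -8.60, north 9.1 cos 251° = -2.96
Net: -6.26 east, 4.27 north. Distance = √((-6.26)² + (4.27)²) = 7.571 km.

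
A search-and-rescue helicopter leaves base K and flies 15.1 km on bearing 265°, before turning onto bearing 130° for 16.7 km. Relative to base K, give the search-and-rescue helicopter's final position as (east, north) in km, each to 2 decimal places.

Leg 1 (265°, 15.1 km): east 15.1 sin 265° = -15.04, north 15.1 cos 265° = -1.32
Leg 2 (130°, 16.7 km): east 16.7 sin 130° = 12.79, north 16.7 cos 130° = -10.73
Summing: -2.25 km east, -12.05 km north → (-2.25, -12.05).

(-2.25, -12.05)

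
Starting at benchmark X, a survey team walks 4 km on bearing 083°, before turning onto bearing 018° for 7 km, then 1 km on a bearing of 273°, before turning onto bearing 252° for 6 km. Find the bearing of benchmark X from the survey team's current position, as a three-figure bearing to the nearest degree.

174°

Leg 1 (083°, 4 km): east 4 sin 83° = 3.97, north 4 cos 83° = 0.49
Leg 2 (018°, 7 km): east 7 sin 18° = 2.16, north 7 cos 18° = 6.66
Leg 3 (273°, 1 km): east 1 sin 273° = -1.00, north 1 cos 273° = 0.05
Leg 4 (252°, 6 km): east 6 sin 252° = -5.71, north 6 cos 252° = -1.85
Net displacement: -0.57 east, 5.34 north. Direction back to start is (0.57, -5.34): bearing = atan2(0.57, -5.34) mod 360° = 173.89° ≈ 174°.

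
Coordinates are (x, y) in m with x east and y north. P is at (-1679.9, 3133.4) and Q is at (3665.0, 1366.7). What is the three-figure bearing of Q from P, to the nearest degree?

108°

Δeast = 3665.0 − -1679.9 = 5344.90; Δnorth = 1366.7 − 3133.4 = -1766.70.
Bearing = atan2(Δeast, Δnorth) mod 360° = 108.29° ≈ 108°.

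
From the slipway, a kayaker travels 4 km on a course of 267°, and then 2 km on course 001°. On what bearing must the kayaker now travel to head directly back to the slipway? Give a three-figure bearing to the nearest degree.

114°

Leg 1 (267°, 4 km): east 4 sin 267° = -3.99, north 4 cos 267° = -0.21
Leg 2 (001°, 2 km): east 2 sin 1° = 0.03, north 2 cos 1° = 2.00
Net displacement: -3.96 east, 1.79 north. Direction back to start is (3.96, -1.79): bearing = atan2(3.96, -1.79) mod 360° = 114.33° ≈ 114°.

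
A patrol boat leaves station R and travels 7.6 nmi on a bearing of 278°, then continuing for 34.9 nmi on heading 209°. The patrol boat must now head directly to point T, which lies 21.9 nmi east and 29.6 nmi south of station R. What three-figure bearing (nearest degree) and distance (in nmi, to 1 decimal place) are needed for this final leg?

090°, 46.3 nmi

Leg 1 (278°, 7.6 nmi): east 7.6 sin 278° = -7.53, north 7.6 cos 278° = 1.06
Leg 2 (209°, 34.9 nmi): east 34.9 sin 209° = -16.92, north 34.9 cos 209° = -30.52
Current position: (-24.45, -29.47). Target: (21.9, -29.6). Remaining: Δeast = 46.35, Δnorth = -0.13.
Bearing = atan2(46.35, -0.13) mod 360° = 90.17°; distance = √((46.35)² + (-0.13)²) = 46.346 nmi.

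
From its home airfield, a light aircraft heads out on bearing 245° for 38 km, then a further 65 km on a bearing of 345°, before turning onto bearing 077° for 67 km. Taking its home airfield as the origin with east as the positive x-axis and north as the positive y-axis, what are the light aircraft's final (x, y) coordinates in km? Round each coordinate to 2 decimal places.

Leg 1 (245°, 38 km): east 38 sin 245° = -34.44, north 38 cos 245° = -16.06
Leg 2 (345°, 65 km): east 65 sin 345° = -16.82, north 65 cos 345° = 62.79
Leg 3 (077°, 67 km): east 67 sin 77° = 65.28, north 67 cos 77° = 15.07
Summing: 14.02 km east, 61.80 km north → (14.02, 61.80).

(14.02, 61.80)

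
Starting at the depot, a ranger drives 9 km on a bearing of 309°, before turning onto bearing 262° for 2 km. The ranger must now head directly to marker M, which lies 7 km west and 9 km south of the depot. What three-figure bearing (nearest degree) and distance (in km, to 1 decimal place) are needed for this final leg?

Leg 1 (309°, 9 km): east 9 sin 309° = -6.99, north 9 cos 309° = 5.66
Leg 2 (262°, 2 km): east 2 sin 262° = -1.98, north 2 cos 262° = -0.28
Current position: (-8.97, 5.39). Target: (-7, -9). Remaining: Δeast = 1.97, Δnorth = -14.39.
Bearing = atan2(1.97, -14.39) mod 360° = 172.18°; distance = √((1.97)² + (-14.39)²) = 14.520 km.

172°, 14.5 km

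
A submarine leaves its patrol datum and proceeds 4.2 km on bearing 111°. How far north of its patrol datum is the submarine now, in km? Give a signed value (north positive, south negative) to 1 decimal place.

Leg 1 (111°, 4.2 km): east 4.2 sin 111° = 3.92, north 4.2 cos 111° = -1.51
Net north component: -1.51 km.

-1.5 km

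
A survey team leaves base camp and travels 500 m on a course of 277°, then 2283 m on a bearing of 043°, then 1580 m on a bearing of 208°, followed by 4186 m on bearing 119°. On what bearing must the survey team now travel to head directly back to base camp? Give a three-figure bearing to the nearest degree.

293°

Leg 1 (277°, 500 m): east 500 sin 277° = -496.27, north 500 cos 277° = 60.93
Leg 2 (043°, 2283 m): east 2283 sin 43° = 1557.00, north 2283 cos 43° = 1669.68
Leg 3 (208°, 1580 m): east 1580 sin 208° = -741.77, north 1580 cos 208° = -1395.06
Leg 4 (119°, 4186 m): east 4186 sin 119° = 3661.16, north 4186 cos 119° = -2029.41
Net displacement: 3980.12 east, -1693.86 north. Direction back to start is (-3980.12, 1693.86): bearing = atan2(-3980.12, 1693.86) mod 360° = 293.05° ≈ 293°.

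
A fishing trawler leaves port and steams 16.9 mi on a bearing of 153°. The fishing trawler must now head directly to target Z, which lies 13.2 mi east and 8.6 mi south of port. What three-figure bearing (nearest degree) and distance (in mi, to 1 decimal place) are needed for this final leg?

041°, 8.5 mi

Leg 1 (153°, 16.9 mi): east 16.9 sin 153° = 7.67, north 16.9 cos 153° = -15.06
Current position: (7.67, -15.06). Target: (13.2, -8.6). Remaining: Δeast = 5.53, Δnorth = 6.46.
Bearing = atan2(5.53, 6.46) mod 360° = 40.56°; distance = √((5.53)² + (6.46)²) = 8.501 mi.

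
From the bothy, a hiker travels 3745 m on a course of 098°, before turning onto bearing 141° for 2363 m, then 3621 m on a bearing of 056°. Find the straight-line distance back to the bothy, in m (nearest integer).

8204 m

Leg 1 (098°, 3745 m): east 3745 sin 98° = 3708.55, north 3745 cos 98° = -521.20
Leg 2 (141°, 2363 m): east 2363 sin 141° = 1487.08, north 2363 cos 141° = -1836.40
Leg 3 (056°, 3621 m): east 3621 sin 56° = 3001.95, north 3621 cos 56° = 2024.84
Net: 8197.58 east, -332.76 north. Distance = √((8197.58)² + (-332.76)²) = 8204.334 m.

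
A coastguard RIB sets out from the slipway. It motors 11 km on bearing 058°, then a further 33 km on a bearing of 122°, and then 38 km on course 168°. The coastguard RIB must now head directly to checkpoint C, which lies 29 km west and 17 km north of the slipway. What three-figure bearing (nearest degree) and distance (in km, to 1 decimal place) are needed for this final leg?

Leg 1 (058°, 11 km): east 11 sin 58° = 9.33, north 11 cos 58° = 5.83
Leg 2 (122°, 33 km): east 33 sin 122° = 27.99, north 33 cos 122° = -17.49
Leg 3 (168°, 38 km): east 38 sin 168° = 7.90, north 38 cos 168° = -37.17
Current position: (45.21, -48.83). Target: (-29, 17). Remaining: Δeast = -74.21, Δnorth = 65.83.
Bearing = atan2(-74.21, 65.83) mod 360° = 311.57°; distance = √((-74.21)² + (65.83)²) = 99.202 km.

312°, 99.2 km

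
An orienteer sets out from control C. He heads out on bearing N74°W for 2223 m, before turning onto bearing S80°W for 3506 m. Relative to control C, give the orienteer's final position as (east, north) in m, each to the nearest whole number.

(-5590, 4)

Leg 1 (N74°W, 2223 m): east 2223 sin 286° = -2136.88, north 2223 cos 286° = 612.74
Leg 2 (S80°W, 3506 m): east 3506 sin 260° = -3452.74, north 3506 cos 260° = -608.81
Summing: -5589.62 m east, 3.93 m north → (-5590, 4).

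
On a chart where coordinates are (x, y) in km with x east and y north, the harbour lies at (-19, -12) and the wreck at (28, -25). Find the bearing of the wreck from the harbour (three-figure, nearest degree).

105°

Δeast = 28 − -19 = 47.00; Δnorth = -25 − -12 = -13.00.
Bearing = atan2(Δeast, Δnorth) mod 360° = 105.46° ≈ 105°.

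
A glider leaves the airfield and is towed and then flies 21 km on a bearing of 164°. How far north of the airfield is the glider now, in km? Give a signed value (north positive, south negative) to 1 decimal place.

-20.2 km

Leg 1 (164°, 21 km): east 21 sin 164° = 5.79, north 21 cos 164° = -20.19
Net north component: -20.19 km.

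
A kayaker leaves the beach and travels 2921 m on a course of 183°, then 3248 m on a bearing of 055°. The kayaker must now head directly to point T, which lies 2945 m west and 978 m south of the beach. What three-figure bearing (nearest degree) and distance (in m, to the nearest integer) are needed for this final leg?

Leg 1 (183°, 2921 m): east 2921 sin 183° = -152.87, north 2921 cos 183° = -2917.00
Leg 2 (055°, 3248 m): east 3248 sin 55° = 2660.61, north 3248 cos 55° = 1862.98
Current position: (2507.73, -1054.02). Target: (-2945, -978). Remaining: Δeast = -5452.73, Δnorth = 76.02.
Bearing = atan2(-5452.73, 76.02) mod 360° = 270.80°; distance = √((-5452.73)² + (76.02)²) = 5453.262 m.

271°, 5453 m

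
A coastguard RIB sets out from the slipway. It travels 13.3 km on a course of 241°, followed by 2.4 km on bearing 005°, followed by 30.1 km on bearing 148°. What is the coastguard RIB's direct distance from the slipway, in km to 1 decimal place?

Leg 1 (241°, 13.3 km): east 13.3 sin 241° = -11.63, north 13.3 cos 241° = -6.45
Leg 2 (005°, 2.4 km): east 2.4 sin 5° = 0.21, north 2.4 cos 5° = 2.39
Leg 3 (148°, 30.1 km): east 30.1 sin 148° = 15.95, north 30.1 cos 148° = -25.53
Net: 4.53 east, -29.58 north. Distance = √((4.53)² + (-29.58)²) = 29.928 km.

29.9 km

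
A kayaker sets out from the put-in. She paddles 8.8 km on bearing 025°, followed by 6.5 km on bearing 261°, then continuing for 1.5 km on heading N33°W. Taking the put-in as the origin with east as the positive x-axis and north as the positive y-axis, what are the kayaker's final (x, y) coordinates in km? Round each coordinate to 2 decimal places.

Leg 1 (025°, 8.8 km): east 8.8 sin 25° = 3.72, north 8.8 cos 25° = 7.98
Leg 2 (261°, 6.5 km): east 6.5 sin 261° = -6.42, north 6.5 cos 261° = -1.02
Leg 3 (N33°W, 1.5 km): east 1.5 sin 327° = -0.82, north 1.5 cos 327° = 1.26
Summing: -3.52 km east, 8.22 km north → (-3.52, 8.22).

(-3.52, 8.22)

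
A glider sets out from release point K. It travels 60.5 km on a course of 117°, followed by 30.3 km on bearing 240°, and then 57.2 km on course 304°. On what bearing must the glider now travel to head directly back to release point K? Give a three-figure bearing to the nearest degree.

Leg 1 (117°, 60.5 km): east 60.5 sin 117° = 53.91, north 60.5 cos 117° = -27.47
Leg 2 (240°, 30.3 km): east 30.3 sin 240° = -26.24, north 30.3 cos 240° = -15.15
Leg 3 (304°, 57.2 km): east 57.2 sin 304° = -47.42, north 57.2 cos 304° = 31.99
Net displacement: -19.76 east, -10.63 north. Direction back to start is (19.76, 10.63): bearing = atan2(19.76, 10.63) mod 360° = 61.72° ≈ 062°.

062°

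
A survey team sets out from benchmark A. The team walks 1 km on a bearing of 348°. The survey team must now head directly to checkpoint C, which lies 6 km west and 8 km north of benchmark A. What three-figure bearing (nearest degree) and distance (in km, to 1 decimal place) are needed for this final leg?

Leg 1 (348°, 1 km): east 1 sin 348° = -0.21, north 1 cos 348° = 0.98
Current position: (-0.21, 0.98). Target: (-6, 8). Remaining: Δeast = -5.79, Δnorth = 7.02.
Bearing = atan2(-5.79, 7.02) mod 360° = 320.48°; distance = √((-5.79)² + (7.02)²) = 9.102 km.

320°, 9.1 km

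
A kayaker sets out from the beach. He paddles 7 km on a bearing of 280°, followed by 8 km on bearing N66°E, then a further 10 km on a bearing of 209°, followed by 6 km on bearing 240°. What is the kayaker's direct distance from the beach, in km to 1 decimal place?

12.1 km

Leg 1 (280°, 7 km): east 7 sin 280° = -6.89, north 7 cos 280° = 1.22
Leg 2 (N66°E, 8 km): east 8 sin 66° = 7.31, north 8 cos 66° = 3.25
Leg 3 (209°, 10 km): east 10 sin 209° = -4.85, north 10 cos 209° = -8.75
Leg 4 (240°, 6 km): east 6 sin 240° = -5.20, north 6 cos 240° = -3.00
Net: -9.63 east, -7.28 north. Distance = √((-9.63)² + (-7.28)²) = 12.070 km.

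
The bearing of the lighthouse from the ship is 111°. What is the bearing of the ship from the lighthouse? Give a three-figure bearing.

Back-bearing = 111° + 180° = 291°.

291°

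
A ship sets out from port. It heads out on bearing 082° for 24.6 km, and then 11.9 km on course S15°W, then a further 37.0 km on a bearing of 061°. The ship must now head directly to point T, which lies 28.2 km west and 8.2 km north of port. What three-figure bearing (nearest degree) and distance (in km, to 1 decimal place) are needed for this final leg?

269°, 81.9 km

Leg 1 (082°, 24.6 km): east 24.6 sin 82° = 24.36, north 24.6 cos 82° = 3.42
Leg 2 (S15°W, 11.9 km): east 11.9 sin 195° = -3.08, north 11.9 cos 195° = -11.49
Leg 3 (061°, 37.0 km): east 37.0 sin 61° = 32.36, north 37.0 cos 61° = 17.94
Current position: (53.64, 9.87). Target: (-28.2, 8.2). Remaining: Δeast = -81.84, Δnorth = -1.67.
Bearing = atan2(-81.84, -1.67) mod 360° = 268.83°; distance = √((-81.84)² + (-1.67)²) = 81.859 km.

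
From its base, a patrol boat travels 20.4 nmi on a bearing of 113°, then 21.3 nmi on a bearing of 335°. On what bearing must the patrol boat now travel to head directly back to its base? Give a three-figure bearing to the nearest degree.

Leg 1 (113°, 20.4 nmi): east 20.4 sin 113° = 18.78, north 20.4 cos 113° = -7.97
Leg 2 (335°, 21.3 nmi): east 21.3 sin 335° = -9.00, north 21.3 cos 335° = 19.30
Net displacement: 9.78 east, 11.33 north. Direction back to start is (-9.78, -11.33): bearing = atan2(-9.78, -11.33) mod 360° = 220.78° ≈ 221°.

221°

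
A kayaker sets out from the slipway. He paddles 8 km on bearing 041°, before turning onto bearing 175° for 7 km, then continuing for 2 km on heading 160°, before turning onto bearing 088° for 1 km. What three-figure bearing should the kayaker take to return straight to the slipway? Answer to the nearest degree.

Leg 1 (041°, 8 km): east 8 sin 41° = 5.25, north 8 cos 41° = 6.04
Leg 2 (175°, 7 km): east 7 sin 175° = 0.61, north 7 cos 175° = -6.97
Leg 3 (160°, 2 km): east 2 sin 160° = 0.68, north 2 cos 160° = -1.88
Leg 4 (088°, 1 km): east 1 sin 88° = 1.00, north 1 cos 88° = 0.03
Net displacement: 7.54 east, -2.78 north. Direction back to start is (-7.54, 2.78): bearing = atan2(-7.54, 2.78) mod 360° = 290.24° ≈ 290°.

290°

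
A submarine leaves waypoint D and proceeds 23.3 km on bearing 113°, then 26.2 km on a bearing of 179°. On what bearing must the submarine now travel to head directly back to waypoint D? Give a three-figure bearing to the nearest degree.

328°

Leg 1 (113°, 23.3 km): east 23.3 sin 113° = 21.45, north 23.3 cos 113° = -9.10
Leg 2 (179°, 26.2 km): east 26.2 sin 179° = 0.46, north 26.2 cos 179° = -26.20
Net displacement: 21.91 east, -35.30 north. Direction back to start is (-21.91, 35.30): bearing = atan2(-21.91, 35.30) mod 360° = 328.18° ≈ 328°.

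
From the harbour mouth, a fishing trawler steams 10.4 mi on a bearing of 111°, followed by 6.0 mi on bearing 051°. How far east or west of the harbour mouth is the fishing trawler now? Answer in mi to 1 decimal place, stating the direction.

14.4 mi east

Leg 1 (111°, 10.4 mi): east 10.4 sin 111° = 9.71, north 10.4 cos 111° = -3.73
Leg 2 (051°, 6.0 mi): east 6.0 sin 51° = 4.66, north 6.0 cos 51° = 3.78
Net east component: 14.37 mi.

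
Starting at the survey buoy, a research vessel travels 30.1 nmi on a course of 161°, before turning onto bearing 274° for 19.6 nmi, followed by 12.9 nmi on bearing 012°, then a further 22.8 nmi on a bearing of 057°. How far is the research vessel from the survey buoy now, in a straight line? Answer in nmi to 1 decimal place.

12.2 nmi

Leg 1 (161°, 30.1 nmi): east 30.1 sin 161° = 9.80, north 30.1 cos 161° = -28.46
Leg 2 (274°, 19.6 nmi): east 19.6 sin 274° = -19.55, north 19.6 cos 274° = 1.37
Leg 3 (012°, 12.9 nmi): east 12.9 sin 12° = 2.68, north 12.9 cos 12° = 12.62
Leg 4 (057°, 22.8 nmi): east 22.8 sin 57° = 19.12, north 22.8 cos 57° = 12.42
Net: 12.05 east, -2.06 north. Distance = √((12.05)² + (-2.06)²) = 12.225 nmi.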